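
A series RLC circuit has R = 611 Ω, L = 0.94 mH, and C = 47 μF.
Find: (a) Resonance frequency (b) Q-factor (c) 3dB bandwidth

Step 1 — Resonance: ω₀ = 1/√(LC) = 1/√(0.00094·4.7e-05) = 4758 rad/s.
Step 2 — f₀ = ω₀/(2π) = 757.2 Hz.
Step 3 — Series Q: Q = ω₀L/R = 4758·0.00094/611 = 0.007319.
Step 4 — Bandwidth: Δω = ω₀/Q = 6.5e+05 rad/s; BW = Δω/(2π) = 1.035e+05 Hz.

(a) f₀ = 757.2 Hz  (b) Q = 0.007319  (c) BW = 1.035e+05 Hz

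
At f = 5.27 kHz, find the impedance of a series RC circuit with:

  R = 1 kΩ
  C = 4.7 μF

Step 1 — Angular frequency: ω = 2π·f = 2π·5270 = 3.311e+04 rad/s.
Step 2 — Component impedances:
  R: Z = R = 1000 Ω
  C: Z = 1/(jωC) = -j/(ω·C) = 0 - j6.426 Ω
Step 3 — Series combination: Z_total = R + C = 1000 - j6.426 Ω = 1000∠-0.4° Ω.

Z = 1000 - j6.426 Ω = 1000∠-0.4° Ω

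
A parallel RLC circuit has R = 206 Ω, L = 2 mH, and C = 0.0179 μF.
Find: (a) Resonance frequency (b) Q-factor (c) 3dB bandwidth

Step 1 — Resonance: ω₀ = 1/√(LC) = 1/√(0.002·1.79e-08) = 1.671e+05 rad/s.
Step 2 — f₀ = ω₀/(2π) = 2.66e+04 Hz.
Step 3 — Parallel Q: Q = R/(ω₀L) = 206/(1.671e+05·0.002) = 0.6163.
Step 4 — Bandwidth: Δω = ω₀/Q = 2.712e+05 rad/s; BW = Δω/(2π) = 4.316e+04 Hz.

(a) f₀ = 2.66e+04 Hz  (b) Q = 0.6163  (c) BW = 4.316e+04 Hz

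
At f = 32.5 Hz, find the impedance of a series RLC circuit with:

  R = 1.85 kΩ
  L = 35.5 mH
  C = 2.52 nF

Step 1 — Angular frequency: ω = 2π·f = 2π·32.5 = 204.2 rad/s.
Step 2 — Component impedances:
  R: Z = R = 1850 Ω
  L: Z = jωL = j·204.2·0.0355 = 0 + j7.249 Ω
  C: Z = 1/(jωC) = -j/(ω·C) = 0 - j1.943e+06 Ω
Step 3 — Series combination: Z_total = R + L + C = 1850 - j1.943e+06 Ω = 1.943e+06∠-89.9° Ω.

Z = 1850 - j1.943e+06 Ω = 1.943e+06∠-89.9° Ω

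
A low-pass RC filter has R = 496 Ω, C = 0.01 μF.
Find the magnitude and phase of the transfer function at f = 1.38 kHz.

Step 1 — Angular frequency: ω = 2π·1380 = 8671 rad/s.
Step 2 — Transfer function: H(jω) = 1/(1 + jωRC).
Step 3 — Denominator: 1 + jωRC = 1 + j·8671·496·1e-08 = 1 + j0.04301.
Step 4 — H = 0.9982 - j0.04293.
Step 5 — Magnitude: |H| = 0.9991 (-0.0 dB); phase: φ = -2.5°.

|H| = 0.9991 (-0.0 dB), φ = -2.5°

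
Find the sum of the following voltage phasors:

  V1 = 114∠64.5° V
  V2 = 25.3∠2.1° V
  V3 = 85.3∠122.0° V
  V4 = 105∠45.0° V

Step 1 — Convert each phasor to rectangular form:
  V1 = 114·(cos(64.5°) + j·sin(64.5°)) = 49.08 + j102.9 V
  V2 = 25.3·(cos(2.1°) + j·sin(2.1°)) = 25.28 + j0.9271 V
  V3 = 85.3·(cos(122.0°) + j·sin(122.0°)) = -45.2 + j72.34 V
  V4 = 105·(cos(45.0°) + j·sin(45.0°)) = 74.25 + j74.25 V
Step 2 — Sum components: V_total = 103.4 + j250.4 V.
Step 3 — Convert to polar: |V_total| = 270.9 V, ∠V_total = 67.6°.

V_total = 270.9∠67.6° V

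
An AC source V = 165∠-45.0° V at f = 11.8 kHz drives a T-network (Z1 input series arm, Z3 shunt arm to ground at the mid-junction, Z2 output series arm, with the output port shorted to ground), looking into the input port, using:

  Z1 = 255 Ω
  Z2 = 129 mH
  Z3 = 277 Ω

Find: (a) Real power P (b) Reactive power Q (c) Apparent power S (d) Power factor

Step 1 — Angular frequency: ω = 2π·f = 2π·1.18e+04 = 7.414e+04 rad/s.
Step 2 — Component impedances:
  Z1: Z = R = 255 Ω
  Z2: Z = jωL = j·7.414e+04·0.129 = 0 + j9564 Ω
  Z3: Z = R = 277 Ω
Step 3 — With the output port shorted to ground, the output series arm Z2 runs from the junction to ground; the shunt arm Z3 also runs from the junction to ground. They appear in parallel: Z3 || Z2 = 276.8 + j8.016 Ω.
Step 4 — Series with input arm Z1: Z_in = Z1 + (Z3 || Z2) = 531.8 + j8.016 Ω = 531.8∠0.9° Ω.
Step 5 — Source phasor: V = 165∠-45.0° V = 116.7 - j116.7 V.
Step 6 — Current: I = V / Z = 0.216 - j0.2227 A = 0.3103∠-45.9° A.
Step 7 — Complex power: S = V·I* = 51.19 + j0.7716 VA.
Step 8 — Real power: P = Re(S) = 51.19 W.
Step 9 — Reactive power: Q = Im(S) = 0.7716 VAR.
Step 10 — Apparent power: |S| = 51.19 VA.
Step 11 — Power factor: PF = P/|S| = 0.9999 (lagging).

(a) P = 51.19 W  (b) Q = 0.7716 VAR  (c) S = 51.19 VA  (d) PF = 0.9999 (lagging)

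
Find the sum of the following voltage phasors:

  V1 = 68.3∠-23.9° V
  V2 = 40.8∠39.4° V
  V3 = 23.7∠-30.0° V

Step 1 — Convert each phasor to rectangular form:
  V1 = 68.3·(cos(-23.9°) + j·sin(-23.9°)) = 62.44 - j27.67 V
  V2 = 40.8·(cos(39.4°) + j·sin(39.4°)) = 31.53 + j25.9 V
  V3 = 23.7·(cos(-30.0°) + j·sin(-30.0°)) = 20.52 - j11.85 V
Step 2 — Sum components: V_total = 114.5 - j13.62 V.
Step 3 — Convert to polar: |V_total| = 115.3 V, ∠V_total = -6.8°.

V_total = 115.3∠-6.8° V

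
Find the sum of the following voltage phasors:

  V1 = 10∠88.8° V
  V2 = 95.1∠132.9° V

Step 1 — Convert each phasor to rectangular form:
  V1 = 10·(cos(88.8°) + j·sin(88.8°)) = 0.2094 + j9.998 V
  V2 = 95.1·(cos(132.9°) + j·sin(132.9°)) = -64.74 + j69.66 V
Step 2 — Sum components: V_total = -64.53 + j79.66 V.
Step 3 — Convert to polar: |V_total| = 102.5 V, ∠V_total = 129.0°.

V_total = 102.5∠129.0° V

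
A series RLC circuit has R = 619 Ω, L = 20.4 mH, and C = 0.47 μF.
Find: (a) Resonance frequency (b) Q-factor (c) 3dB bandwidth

Step 1 — Resonance: ω₀ = 1/√(LC) = 1/√(0.0204·4.7e-07) = 1.021e+04 rad/s.
Step 2 — f₀ = ω₀/(2π) = 1625 Hz.
Step 3 — Series Q: Q = ω₀L/R = 1.021e+04·0.0204/619 = 0.3366.
Step 4 — Bandwidth: Δω = ω₀/Q = 3.034e+04 rad/s; BW = Δω/(2π) = 4829 Hz.

(a) f₀ = 1625 Hz  (b) Q = 0.3366  (c) BW = 4829 Hz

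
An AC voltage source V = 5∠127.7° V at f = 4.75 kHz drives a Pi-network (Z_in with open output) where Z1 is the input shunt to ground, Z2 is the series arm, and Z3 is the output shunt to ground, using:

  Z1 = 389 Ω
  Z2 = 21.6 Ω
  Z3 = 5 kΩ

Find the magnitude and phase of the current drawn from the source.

Step 1 — Angular frequency: ω = 2π·f = 2π·4750 = 2.985e+04 rad/s.
Step 2 — Component impedances:
  Z1: Z = R = 389 Ω
  Z2: Z = R = 21.6 Ω
  Z3: Z = R = 5000 Ω
Step 3 — With open output, the series arm Z2 and the output shunt Z3 appear in series to ground: Z2 + Z3 = 5022 Ω.
Step 4 — Parallel with input shunt Z1: Z_in = Z1 || (Z2 + Z3) = 361 Ω = 361∠0.0° Ω.
Step 5 — Source phasor: V = 5∠127.7° V = -3.058 + j3.956 V.
Step 6 — Ohm's law: I = V / Z_total = (-3.058 + j3.956) / (361) = -0.008469 + j0.01096 A.
Step 7 — Convert to polar: |I| = 0.01385 A, ∠I = 127.7°.

I = 0.01385∠127.7° A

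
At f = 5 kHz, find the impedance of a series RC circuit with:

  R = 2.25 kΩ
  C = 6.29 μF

Step 1 — Angular frequency: ω = 2π·f = 2π·5000 = 3.142e+04 rad/s.
Step 2 — Component impedances:
  R: Z = R = 2250 Ω
  C: Z = 1/(jωC) = -j/(ω·C) = 0 - j5.061 Ω
Step 3 — Series combination: Z_total = R + C = 2250 - j5.061 Ω = 2250∠-0.1° Ω.

Z = 2250 - j5.061 Ω = 2250∠-0.1° Ω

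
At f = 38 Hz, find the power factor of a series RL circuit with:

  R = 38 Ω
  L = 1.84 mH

Step 1 — Angular frequency: ω = 2π·f = 2π·38 = 238.8 rad/s.
Step 2 — Component impedances:
  R: Z = R = 38 Ω
  L: Z = jωL = j·238.8·0.00184 = 0 + j0.4393 Ω
Step 3 — Series combination: Z_total = R + L = 38 + j0.4393 Ω = 38∠0.7° Ω.
Step 4 — Power factor: PF = cos(φ) = Re(Z)/|Z| = 38/38.003 = 0.9999.
Step 5 — Type: Im(Z) = 0.4393 ⇒ lagging (phase φ = 0.7°).

PF = 0.9999 (lagging, φ = 0.7°)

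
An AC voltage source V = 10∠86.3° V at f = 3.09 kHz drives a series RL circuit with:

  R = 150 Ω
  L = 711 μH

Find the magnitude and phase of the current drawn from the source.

Step 1 — Angular frequency: ω = 2π·f = 2π·3090 = 1.942e+04 rad/s.
Step 2 — Component impedances:
  R: Z = R = 150 Ω
  L: Z = jωL = j·1.942e+04·0.000711 = 0 + j13.8 Ω
Step 3 — Series combination: Z_total = R + L = 150 + j13.8 Ω = 150.6∠5.3° Ω.
Step 4 — Source phasor: V = 10∠86.3° V = 0.6453 + j9.979 V.
Step 5 — Ohm's law: I = V / Z_total = (0.6453 + j9.979) / (150 + j13.8) = 0.01034 + j0.06558 A.
Step 6 — Convert to polar: |I| = 0.06639 A, ∠I = 81.0°.

I = 0.06639∠81.0° A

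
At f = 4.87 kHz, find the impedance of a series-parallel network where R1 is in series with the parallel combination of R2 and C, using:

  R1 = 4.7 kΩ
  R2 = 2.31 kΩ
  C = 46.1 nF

Step 1 — Angular frequency: ω = 2π·f = 2π·4870 = 3.06e+04 rad/s.
Step 2 — Component impedances:
  R1: Z = R = 4700 Ω
  R2: Z = R = 2310 Ω
  C: Z = 1/(jωC) = -j/(ω·C) = 0 - j708.9 Ω
Step 3 — Parallel branch: R2 || C = 1/(1/R2 + 1/C) = 198.8 - j647.9 Ω.
Step 4 — Series with R1: Z_total = R1 + (R2 || C) = 4899 - j647.9 Ω = 4941∠-7.5° Ω.

Z = 4899 - j647.9 Ω = 4941∠-7.5° Ω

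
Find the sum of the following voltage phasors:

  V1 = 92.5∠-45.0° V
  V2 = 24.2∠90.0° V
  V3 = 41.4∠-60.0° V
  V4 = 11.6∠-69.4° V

Step 1 — Convert each phasor to rectangular form:
  V1 = 92.5·(cos(-45.0°) + j·sin(-45.0°)) = 65.41 - j65.41 V
  V2 = 24.2·(cos(90.0°) + j·sin(90.0°)) = 0 + j24.2 V
  V3 = 41.4·(cos(-60.0°) + j·sin(-60.0°)) = 20.7 - j35.85 V
  V4 = 11.6·(cos(-69.4°) + j·sin(-69.4°)) = 4.081 - j10.86 V
Step 2 — Sum components: V_total = 90.19 - j87.92 V.
Step 3 — Convert to polar: |V_total| = 126 V, ∠V_total = -44.3°.

V_total = 126∠-44.3° V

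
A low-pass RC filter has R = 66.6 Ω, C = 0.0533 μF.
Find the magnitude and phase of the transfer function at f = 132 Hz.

Step 1 — Angular frequency: ω = 2π·132 = 829.4 rad/s.
Step 2 — Transfer function: H(jω) = 1/(1 + jωRC).
Step 3 — Denominator: 1 + jωRC = 1 + j·829.4·66.6·5.33e-08 = 1 + j0.002944.
Step 4 — H = 1 - j0.002944.
Step 5 — Magnitude: |H| = 1 (-0.0 dB); phase: φ = -0.2°.

|H| = 1 (-0.0 dB), φ = -0.2°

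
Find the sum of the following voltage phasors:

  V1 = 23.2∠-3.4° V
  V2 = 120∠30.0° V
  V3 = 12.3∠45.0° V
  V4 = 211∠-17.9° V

Step 1 — Convert each phasor to rectangular form:
  V1 = 23.2·(cos(-3.4°) + j·sin(-3.4°)) = 23.16 - j1.376 V
  V2 = 120·(cos(30.0°) + j·sin(30.0°)) = 103.9 + j60 V
  V3 = 12.3·(cos(45.0°) + j·sin(45.0°)) = 8.697 + j8.697 V
  V4 = 211·(cos(-17.9°) + j·sin(-17.9°)) = 200.8 - j64.85 V
Step 2 — Sum components: V_total = 336.6 + j2.469 V.
Step 3 — Convert to polar: |V_total| = 336.6 V, ∠V_total = 0.4°.

V_total = 336.6∠0.4° V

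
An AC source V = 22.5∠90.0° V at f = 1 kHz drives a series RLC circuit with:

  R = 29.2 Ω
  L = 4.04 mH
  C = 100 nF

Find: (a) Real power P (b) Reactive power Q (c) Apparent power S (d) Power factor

Step 1 — Angular frequency: ω = 2π·f = 2π·1000 = 6283 rad/s.
Step 2 — Component impedances:
  R: Z = R = 29.2 Ω
  L: Z = jωL = j·6283·0.00404 = 0 + j25.38 Ω
  C: Z = 1/(jωC) = -j/(ω·C) = 0 - j1592 Ω
Step 3 — Series combination: Z_total = R + L + C = 29.2 - j1566 Ω = 1566∠-88.9° Ω.
Step 4 — Source phasor: V = 22.5∠90.0° V = 0 + j22.5 V.
Step 5 — Current: I = V / Z = -0.01436 + j0.0002678 A = 0.01436∠178.9° A.
Step 6 — Complex power: S = V·I* = 0.006025 - j0.3231 VA.
Step 7 — Real power: P = Re(S) = 0.006025 W.
Step 8 — Reactive power: Q = Im(S) = -0.3231 VAR.
Step 9 — Apparent power: |S| = 0.3232 VA.
Step 10 — Power factor: PF = P/|S| = 0.01864 (leading).

(a) P = 0.006025 W  (b) Q = -0.3231 VAR  (c) S = 0.3232 VA  (d) PF = 0.01864 (leading)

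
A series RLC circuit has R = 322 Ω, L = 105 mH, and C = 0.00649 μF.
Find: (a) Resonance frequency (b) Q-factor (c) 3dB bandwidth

Step 1 — Resonance condition Im(Z)=0 gives ω₀ = 1/√(LC).
Step 2 — ω₀ = 1/√(0.105·6.49e-09) = 3.831e+04 rad/s.
Step 3 — f₀ = ω₀/(2π) = 6097 Hz.
Step 4 — Series Q: Q = ω₀L/R = 3.831e+04·0.105/322 = 12.49.
Step 5 — 3dB bandwidth: Δω = ω₀/Q = 3067 rad/s; BW = Δω/(2π) = 488.1 Hz.

(a) f₀ = 6097 Hz  (b) Q = 12.49  (c) BW = 488.1 Hz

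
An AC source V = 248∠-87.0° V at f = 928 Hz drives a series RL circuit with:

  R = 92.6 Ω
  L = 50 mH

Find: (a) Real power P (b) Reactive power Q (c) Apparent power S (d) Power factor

Step 1 — Angular frequency: ω = 2π·f = 2π·928 = 5831 rad/s.
Step 2 — Component impedances:
  R: Z = R = 92.6 Ω
  L: Z = jωL = j·5831·0.05 = 0 + j291.5 Ω
Step 3 — Series combination: Z_total = R + L = 92.6 + j291.5 Ω = 305.9∠72.4° Ω.
Step 4 — Source phasor: V = 248∠-87.0° V = 12.98 - j247.7 V.
Step 5 — Current: I = V / Z = -0.7588 - j0.2855 A = 0.8107∠-159.4° A.
Step 6 — Complex power: S = V·I* = 60.87 + j191.6 VA.
Step 7 — Real power: P = Re(S) = 60.87 W.
Step 8 — Reactive power: Q = Im(S) = 191.6 VAR.
Step 9 — Apparent power: |S| = 201.1 VA.
Step 10 — Power factor: PF = P/|S| = 0.3027 (lagging).

(a) P = 60.87 W  (b) Q = 191.6 VAR  (c) S = 201.1 VA  (d) PF = 0.3027 (lagging)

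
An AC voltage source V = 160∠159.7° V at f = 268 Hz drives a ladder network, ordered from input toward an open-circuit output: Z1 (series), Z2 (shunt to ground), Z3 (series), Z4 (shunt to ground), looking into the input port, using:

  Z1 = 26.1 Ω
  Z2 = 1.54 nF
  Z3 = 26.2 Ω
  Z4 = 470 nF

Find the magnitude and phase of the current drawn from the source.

Step 1 — Angular frequency: ω = 2π·f = 2π·268 = 1684 rad/s.
Step 2 — Component impedances:
  Z1: Z = R = 26.1 Ω
  Z2: Z = 1/(jωC) = -j/(ω·C) = 0 - j3.856e+05 Ω
  Z3: Z = R = 26.2 Ω
  Z4: Z = 1/(jωC) = -j/(ω·C) = 0 - j1264 Ω
Step 3 — Ladder network (open output): work backward from the far end, alternating series and parallel combinations. Z_in = 52.13 - j1259 Ω = 1260∠-87.6° Ω.
Step 4 — Source phasor: V = 160∠159.7° V = -150.1 + j55.51 V.
Step 5 — Ohm's law: I = V / Z_total = (-150.1 + j55.51) / (52.13 - j1259) = -0.04892 - j0.1171 A.
Step 6 — Convert to polar: |I| = 0.1269 A, ∠I = -112.7°.

I = 0.1269∠-112.7° A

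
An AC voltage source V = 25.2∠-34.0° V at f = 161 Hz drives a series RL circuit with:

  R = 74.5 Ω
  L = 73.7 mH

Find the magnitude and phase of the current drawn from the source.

Step 1 — Angular frequency: ω = 2π·f = 2π·161 = 1012 rad/s.
Step 2 — Component impedances:
  R: Z = R = 74.5 Ω
  L: Z = jωL = j·1012·0.0737 = 0 + j74.55 Ω
Step 3 — Series combination: Z_total = R + L = 74.5 + j74.55 Ω = 105.4∠45.0° Ω.
Step 4 — Source phasor: V = 25.2∠-34.0° V = 20.89 - j14.09 V.
Step 5 — Ohm's law: I = V / Z_total = (20.89 - j14.09) / (74.5 + j74.55) = 0.04554 - j0.2347 A.
Step 6 — Convert to polar: |I| = 0.2391 A, ∠I = -79.0°.

I = 0.2391∠-79.0° A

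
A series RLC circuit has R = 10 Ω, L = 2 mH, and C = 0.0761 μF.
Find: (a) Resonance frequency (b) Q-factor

Step 1 — Resonance condition Im(Z)=0 gives ω₀ = 1/√(LC).
Step 2 — ω₀ = 1/√(0.002·7.61e-08) = 8.106e+04 rad/s.
Step 3 — f₀ = ω₀/(2π) = 1.29e+04 Hz.
Step 4 — Series Q: Q = ω₀L/R = 8.106e+04·0.002/10 = 16.21.

(a) f₀ = 1.29e+04 Hz  (b) Q = 16.21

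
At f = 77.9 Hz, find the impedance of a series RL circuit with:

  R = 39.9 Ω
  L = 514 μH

Step 1 — Angular frequency: ω = 2π·f = 2π·77.9 = 489.5 rad/s.
Step 2 — Component impedances:
  R: Z = R = 39.9 Ω
  L: Z = jωL = j·489.5·0.000514 = 0 + j0.2516 Ω
Step 3 — Series combination: Z_total = R + L = 39.9 + j0.2516 Ω = 39.9∠0.4° Ω.

Z = 39.9 + j0.2516 Ω = 39.9∠0.4° Ω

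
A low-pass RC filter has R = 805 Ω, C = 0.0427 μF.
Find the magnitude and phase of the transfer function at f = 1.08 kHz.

Step 1 — Angular frequency: ω = 2π·1080 = 6786 rad/s.
Step 2 — Transfer function: H(jω) = 1/(1 + jωRC).
Step 3 — Denominator: 1 + jωRC = 1 + j·6786·805·4.27e-08 = 1 + j0.2333.
Step 4 — H = 0.9484 - j0.2212.
Step 5 — Magnitude: |H| = 0.9739 (-0.2 dB); phase: φ = -13.1°.

|H| = 0.9739 (-0.2 dB), φ = -13.1°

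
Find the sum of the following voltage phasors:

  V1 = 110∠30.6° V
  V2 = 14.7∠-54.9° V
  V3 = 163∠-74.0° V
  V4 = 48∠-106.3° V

Step 1 — Convert each phasor to rectangular form:
  V1 = 110·(cos(30.6°) + j·sin(30.6°)) = 94.68 + j55.99 V
  V2 = 14.7·(cos(-54.9°) + j·sin(-54.9°)) = 8.453 - j12.03 V
  V3 = 163·(cos(-74.0°) + j·sin(-74.0°)) = 44.93 - j156.7 V
  V4 = 48·(cos(-106.3°) + j·sin(-106.3°)) = -13.47 - j46.07 V
Step 2 — Sum components: V_total = 134.6 - j158.8 V.
Step 3 — Convert to polar: |V_total| = 208.2 V, ∠V_total = -49.7°.

V_total = 208.2∠-49.7° V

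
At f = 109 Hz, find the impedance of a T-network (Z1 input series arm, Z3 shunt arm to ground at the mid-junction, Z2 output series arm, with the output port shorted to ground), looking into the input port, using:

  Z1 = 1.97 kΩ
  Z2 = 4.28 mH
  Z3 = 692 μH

Step 1 — Angular frequency: ω = 2π·f = 2π·109 = 684.9 rad/s.
Step 2 — Component impedances:
  Z1: Z = R = 1970 Ω
  Z2: Z = jωL = j·684.9·0.00428 = 0 + j2.931 Ω
  Z3: Z = jωL = j·684.9·0.000692 = 0 + j0.4739 Ω
Step 3 — With the output port shorted to ground, the output series arm Z2 runs from the junction to ground; the shunt arm Z3 also runs from the junction to ground. They appear in parallel: Z3 || Z2 = 0 + j0.408 Ω.
Step 4 — Series with input arm Z1: Z_in = Z1 + (Z3 || Z2) = 1970 + j0.408 Ω = 1970∠0.0° Ω.

Z = 1970 + j0.408 Ω = 1970∠0.0° Ω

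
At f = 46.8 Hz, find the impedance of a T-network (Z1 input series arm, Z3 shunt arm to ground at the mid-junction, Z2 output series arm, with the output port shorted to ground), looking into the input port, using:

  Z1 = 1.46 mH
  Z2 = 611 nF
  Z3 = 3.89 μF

Step 1 — Angular frequency: ω = 2π·f = 2π·46.8 = 294.1 rad/s.
Step 2 — Component impedances:
  Z1: Z = jωL = j·294.1·0.00146 = 0 + j0.4293 Ω
  Z2: Z = 1/(jωC) = -j/(ω·C) = 0 - j5566 Ω
  Z3: Z = 1/(jωC) = -j/(ω·C) = 0 - j874.2 Ω
Step 3 — With the output port shorted to ground, the output series arm Z2 runs from the junction to ground; the shunt arm Z3 also runs from the junction to ground. They appear in parallel: Z3 || Z2 = 0 - j755.6 Ω.
Step 4 — Series with input arm Z1: Z_in = Z1 + (Z3 || Z2) = 0 - j755.1 Ω = 755.1∠-90.0° Ω.

Z = 0 - j755.1 Ω = 755.1∠-90.0° Ω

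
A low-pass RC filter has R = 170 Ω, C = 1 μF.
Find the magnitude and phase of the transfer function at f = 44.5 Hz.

Step 1 — Angular frequency: ω = 2π·44.5 = 279.6 rad/s.
Step 2 — Transfer function: H(jω) = 1/(1 + jωRC).
Step 3 — Denominator: 1 + jωRC = 1 + j·279.6·170·1e-06 = 1 + j0.04753.
Step 4 — H = 0.9977 - j0.04743.
Step 5 — Magnitude: |H| = 0.9989 (-0.0 dB); phase: φ = -2.7°.

|H| = 0.9989 (-0.0 dB), φ = -2.7°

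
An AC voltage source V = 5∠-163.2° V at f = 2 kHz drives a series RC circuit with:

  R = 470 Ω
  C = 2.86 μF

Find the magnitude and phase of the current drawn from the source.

Step 1 — Angular frequency: ω = 2π·f = 2π·2000 = 1.257e+04 rad/s.
Step 2 — Component impedances:
  R: Z = R = 470 Ω
  C: Z = 1/(jωC) = -j/(ω·C) = 0 - j27.82 Ω
Step 3 — Series combination: Z_total = R + C = 470 - j27.82 Ω = 470.8∠-3.4° Ω.
Step 4 — Source phasor: V = 5∠-163.2° V = -4.787 - j1.445 V.
Step 5 — Ohm's law: I = V / Z_total = (-4.787 - j1.445) / (470 - j27.82) = -0.009967 - j0.003665 A.
Step 6 — Convert to polar: |I| = 0.01062 A, ∠I = -159.8°.

I = 0.01062∠-159.8° A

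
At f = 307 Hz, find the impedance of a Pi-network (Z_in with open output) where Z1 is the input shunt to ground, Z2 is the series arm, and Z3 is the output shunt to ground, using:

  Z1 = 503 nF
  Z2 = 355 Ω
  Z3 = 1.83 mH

Step 1 — Angular frequency: ω = 2π·f = 2π·307 = 1929 rad/s.
Step 2 — Component impedances:
  Z1: Z = 1/(jωC) = -j/(ω·C) = 0 - j1031 Ω
  Z2: Z = R = 355 Ω
  Z3: Z = jωL = j·1929·0.00183 = 0 + j3.53 Ω
Step 3 — With open output, the series arm Z2 and the output shunt Z3 appear in series to ground: Z2 + Z3 = 355 + j3.53 Ω.
Step 4 — Parallel with input shunt Z1: Z_in = Z1 || (Z2 + Z3) = 319.3 - j106.8 Ω = 336.7∠-18.5° Ω.

Z = 319.3 - j106.8 Ω = 336.7∠-18.5° Ω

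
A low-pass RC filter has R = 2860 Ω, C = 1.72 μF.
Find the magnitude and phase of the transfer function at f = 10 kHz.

Step 1 — Angular frequency: ω = 2π·1e+04 = 6.283e+04 rad/s.
Step 2 — Transfer function: H(jω) = 1/(1 + jωRC).
Step 3 — Denominator: 1 + jωRC = 1 + j·6.283e+04·2860·1.72e-06 = 1 + j309.1.
Step 4 — H = 1.047e-05 - j0.003235.
Step 5 — Magnitude: |H| = 0.003235 (-49.8 dB); phase: φ = -89.8°.

|H| = 0.003235 (-49.8 dB), φ = -89.8°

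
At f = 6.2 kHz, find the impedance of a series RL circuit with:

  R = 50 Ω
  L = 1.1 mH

Step 1 — Angular frequency: ω = 2π·f = 2π·6200 = 3.896e+04 rad/s.
Step 2 — Component impedances:
  R: Z = R = 50 Ω
  L: Z = jωL = j·3.896e+04·0.0011 = 0 + j42.85 Ω
Step 3 — Series combination: Z_total = R + L = 50 + j42.85 Ω = 65.85∠40.6° Ω.

Z = 50 + j42.85 Ω = 65.85∠40.6° Ω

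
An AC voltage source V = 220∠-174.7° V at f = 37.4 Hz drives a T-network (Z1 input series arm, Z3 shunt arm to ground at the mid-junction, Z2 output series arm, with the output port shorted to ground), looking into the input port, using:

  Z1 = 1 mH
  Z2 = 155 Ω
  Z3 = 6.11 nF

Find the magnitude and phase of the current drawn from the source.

Step 1 — Angular frequency: ω = 2π·f = 2π·37.4 = 235 rad/s.
Step 2 — Component impedances:
  Z1: Z = jωL = j·235·0.001 = 0 + j0.235 Ω
  Z2: Z = R = 155 Ω
  Z3: Z = 1/(jωC) = -j/(ω·C) = 0 - j6.965e+05 Ω
Step 3 — With the output port shorted to ground, the output series arm Z2 runs from the junction to ground; the shunt arm Z3 also runs from the junction to ground. They appear in parallel: Z3 || Z2 = 155 - j0.03449 Ω.
Step 4 — Series with input arm Z1: Z_in = Z1 + (Z3 || Z2) = 155 + j0.2005 Ω = 155∠0.1° Ω.
Step 5 — Source phasor: V = 220∠-174.7° V = -219.1 - j20.32 V.
Step 6 — Ohm's law: I = V / Z_total = (-219.1 - j20.32) / (155 + j0.2005) = -1.413 - j0.1293 A.
Step 7 — Convert to polar: |I| = 1.419 A, ∠I = -174.8°.

I = 1.419∠-174.8° A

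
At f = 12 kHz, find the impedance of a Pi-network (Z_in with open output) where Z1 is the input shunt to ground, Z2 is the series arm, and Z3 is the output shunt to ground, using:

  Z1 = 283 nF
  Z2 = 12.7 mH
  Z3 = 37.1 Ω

Step 1 — Angular frequency: ω = 2π·f = 2π·1.2e+04 = 7.54e+04 rad/s.
Step 2 — Component impedances:
  Z1: Z = 1/(jωC) = -j/(ω·C) = 0 - j46.87 Ω
  Z2: Z = jωL = j·7.54e+04·0.0127 = 0 + j957.6 Ω
  Z3: Z = R = 37.1 Ω
Step 3 — With open output, the series arm Z2 and the output shunt Z3 appear in series to ground: Z2 + Z3 = 37.1 + j957.6 Ω.
Step 4 — Parallel with input shunt Z1: Z_in = Z1 || (Z2 + Z3) = 0.09809 - j49.27 Ω = 49.27∠-89.9° Ω.

Z = 0.09809 - j49.27 Ω = 49.27∠-89.9° Ω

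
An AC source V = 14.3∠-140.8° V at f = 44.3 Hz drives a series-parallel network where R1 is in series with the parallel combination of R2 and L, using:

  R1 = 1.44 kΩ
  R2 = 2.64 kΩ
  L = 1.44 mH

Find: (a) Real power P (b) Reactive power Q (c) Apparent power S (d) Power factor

Step 1 — Angular frequency: ω = 2π·f = 2π·44.3 = 278.3 rad/s.
Step 2 — Component impedances:
  R1: Z = R = 1440 Ω
  R2: Z = R = 2640 Ω
  L: Z = jωL = j·278.3·0.00144 = 0 + j0.4008 Ω
Step 3 — Parallel branch: R2 || L = 1/(1/R2 + 1/L) = 6.085e-05 + j0.4008 Ω.
Step 4 — Series with R1: Z_total = R1 + (R2 || L) = 1440 + j0.4008 Ω = 1440∠0.0° Ω.
Step 5 — Source phasor: V = 14.3∠-140.8° V = -11.08 - j9.038 V.
Step 6 — Current: I = V / Z = -0.007697 - j0.006274 A = 0.009931∠-140.8° A.
Step 7 — Complex power: S = V·I* = 0.142 + j3.953e-05 VA.
Step 8 — Real power: P = Re(S) = 0.142 W.
Step 9 — Reactive power: Q = Im(S) = 3.953e-05 VAR.
Step 10 — Apparent power: |S| = 0.142 VA.
Step 11 — Power factor: PF = P/|S| = 1 (lagging).

(a) P = 0.142 W  (b) Q = 3.953e-05 VAR  (c) S = 0.142 VA  (d) PF = 1 (lagging)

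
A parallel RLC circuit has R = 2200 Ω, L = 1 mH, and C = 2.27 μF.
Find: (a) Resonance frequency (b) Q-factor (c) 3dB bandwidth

Step 1 — Resonance: ω₀ = 1/√(LC) = 1/√(0.001·2.27e-06) = 2.099e+04 rad/s.
Step 2 — f₀ = ω₀/(2π) = 3340 Hz.
Step 3 — Parallel Q: Q = R/(ω₀L) = 2200/(2.099e+04·0.001) = 104.8.
Step 4 — Bandwidth: Δω = ω₀/Q = 200.2 rad/s; BW = Δω/(2π) = 31.87 Hz.

(a) f₀ = 3340 Hz  (b) Q = 104.8  (c) BW = 31.87 Hz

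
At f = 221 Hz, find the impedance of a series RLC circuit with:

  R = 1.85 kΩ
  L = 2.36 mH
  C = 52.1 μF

Step 1 — Angular frequency: ω = 2π·f = 2π·221 = 1389 rad/s.
Step 2 — Component impedances:
  R: Z = R = 1850 Ω
  L: Z = jωL = j·1389·0.00236 = 0 + j3.277 Ω
  C: Z = 1/(jωC) = -j/(ω·C) = 0 - j13.82 Ω
Step 3 — Series combination: Z_total = R + L + C = 1850 - j10.55 Ω = 1850∠-0.3° Ω.

Z = 1850 - j10.55 Ω = 1850∠-0.3° Ω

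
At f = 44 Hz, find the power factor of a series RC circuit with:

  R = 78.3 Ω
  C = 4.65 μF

Step 1 — Angular frequency: ω = 2π·f = 2π·44 = 276.5 rad/s.
Step 2 — Component impedances:
  R: Z = R = 78.3 Ω
  C: Z = 1/(jωC) = -j/(ω·C) = 0 - j777.9 Ω
Step 3 — Series combination: Z_total = R + C = 78.3 - j777.9 Ω = 781.8∠-84.3° Ω.
Step 4 — Power factor: PF = cos(φ) = Re(Z)/|Z| = 78.3/781.8 = 0.1002.
Step 5 — Type: Im(Z) = -777.9 ⇒ leading (phase φ = -84.3°).

PF = 0.1002 (leading, φ = -84.3°)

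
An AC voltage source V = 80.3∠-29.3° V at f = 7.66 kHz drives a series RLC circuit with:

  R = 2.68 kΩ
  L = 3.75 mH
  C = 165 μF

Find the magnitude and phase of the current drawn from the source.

Step 1 — Angular frequency: ω = 2π·f = 2π·7660 = 4.813e+04 rad/s.
Step 2 — Component impedances:
  R: Z = R = 2680 Ω
  L: Z = jωL = j·4.813e+04·0.00375 = 0 + j180.5 Ω
  C: Z = 1/(jωC) = -j/(ω·C) = 0 - j0.1259 Ω
Step 3 — Series combination: Z_total = R + L + C = 2680 + j180.4 Ω = 2686∠3.9° Ω.
Step 4 — Source phasor: V = 80.3∠-29.3° V = 70.03 - j39.3 V.
Step 5 — Ohm's law: I = V / Z_total = (70.03 - j39.3) / (2680 + j180.4) = 0.02503 - j0.01635 A.
Step 6 — Convert to polar: |I| = 0.0299 A, ∠I = -33.2°.

I = 0.0299∠-33.2° A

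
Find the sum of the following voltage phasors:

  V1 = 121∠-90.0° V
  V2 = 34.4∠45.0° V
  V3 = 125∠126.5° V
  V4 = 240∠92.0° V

Step 1 — Convert each phasor to rectangular form:
  V1 = 121·(cos(-90.0°) + j·sin(-90.0°)) = 0 - j121 V
  V2 = 34.4·(cos(45.0°) + j·sin(45.0°)) = 24.32 + j24.32 V
  V3 = 125·(cos(126.5°) + j·sin(126.5°)) = -74.35 + j100.5 V
  V4 = 240·(cos(92.0°) + j·sin(92.0°)) = -8.376 + j239.9 V
Step 2 — Sum components: V_total = -58.4 + j243.7 V.
Step 3 — Convert to polar: |V_total| = 250.6 V, ∠V_total = 103.5°.

V_total = 250.6∠103.5° V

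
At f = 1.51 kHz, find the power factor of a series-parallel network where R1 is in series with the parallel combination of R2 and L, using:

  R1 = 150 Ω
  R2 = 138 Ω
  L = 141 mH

Step 1 — Angular frequency: ω = 2π·f = 2π·1510 = 9488 rad/s.
Step 2 — Component impedances:
  R1: Z = R = 150 Ω
  R2: Z = R = 138 Ω
  L: Z = jωL = j·9488·0.141 = 0 + j1338 Ω
Step 3 — Parallel branch: R2 || L = 1/(1/R2 + 1/L) = 136.5 + j14.09 Ω.
Step 4 — Series with R1: Z_total = R1 + (R2 || L) = 286.5 + j14.09 Ω = 286.9∠2.8° Ω.
Step 5 — Power factor: PF = cos(φ) = Re(Z)/|Z| = 286.55/286.89 = 0.9988.
Step 6 — Type: Im(Z) = 14.09 ⇒ lagging (phase φ = 2.8°).

PF = 0.9988 (lagging, φ = 2.8°)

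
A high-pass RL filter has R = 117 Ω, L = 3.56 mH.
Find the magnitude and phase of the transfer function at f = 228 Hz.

Step 1 — Angular frequency: ω = 2π·228 = 1433 rad/s.
Step 2 — Transfer function: H(jω) = jωL/(R + jωL).
Step 3 — Numerator jωL = j·5.1; denominator R + jωL = 117 + j5.1.
Step 4 — H = 0.001896 + j0.04351.
Step 5 — Magnitude: |H| = 0.04355 (-27.2 dB); phase: φ = 87.5°.

|H| = 0.04355 (-27.2 dB), φ = 87.5°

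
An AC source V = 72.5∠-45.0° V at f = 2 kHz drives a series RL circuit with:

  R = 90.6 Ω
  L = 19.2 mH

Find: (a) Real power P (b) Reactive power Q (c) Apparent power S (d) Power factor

Step 1 — Angular frequency: ω = 2π·f = 2π·2000 = 1.257e+04 rad/s.
Step 2 — Component impedances:
  R: Z = R = 90.6 Ω
  L: Z = jωL = j·1.257e+04·0.0192 = 0 + j241.3 Ω
Step 3 — Series combination: Z_total = R + L = 90.6 + j241.3 Ω = 257.7∠69.4° Ω.
Step 4 — Source phasor: V = 72.5∠-45.0° V = 51.27 - j51.27 V.
Step 5 — Current: I = V / Z = -0.1163 - j0.2561 A = 0.2813∠-114.4° A.
Step 6 — Complex power: S = V·I* = 7.17 + j19.09 VA.
Step 7 — Real power: P = Re(S) = 7.17 W.
Step 8 — Reactive power: Q = Im(S) = 19.09 VAR.
Step 9 — Apparent power: |S| = 20.39 VA.
Step 10 — Power factor: PF = P/|S| = 0.3515 (lagging).

(a) P = 7.17 W  (b) Q = 19.09 VAR  (c) S = 20.39 VA  (d) PF = 0.3515 (lagging)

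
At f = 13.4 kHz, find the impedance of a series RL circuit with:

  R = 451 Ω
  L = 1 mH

Step 1 — Angular frequency: ω = 2π·f = 2π·1.34e+04 = 8.419e+04 rad/s.
Step 2 — Component impedances:
  R: Z = R = 451 Ω
  L: Z = jωL = j·8.419e+04·0.001 = 0 + j84.19 Ω
Step 3 — Series combination: Z_total = R + L = 451 + j84.19 Ω = 458.8∠10.6° Ω.

Z = 451 + j84.19 Ω = 458.8∠10.6° Ω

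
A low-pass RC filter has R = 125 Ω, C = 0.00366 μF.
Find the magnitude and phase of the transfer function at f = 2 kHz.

Step 1 — Angular frequency: ω = 2π·2000 = 1.257e+04 rad/s.
Step 2 — Transfer function: H(jω) = 1/(1 + jωRC).
Step 3 — Denominator: 1 + jωRC = 1 + j·1.257e+04·125·3.66e-09 = 1 + j0.005749.
Step 4 — H = 1 - j0.005749.
Step 5 — Magnitude: |H| = 1 (-0.0 dB); phase: φ = -0.3°.

|H| = 1 (-0.0 dB), φ = -0.3°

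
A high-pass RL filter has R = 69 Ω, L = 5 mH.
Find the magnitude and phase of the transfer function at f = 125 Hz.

Step 1 — Angular frequency: ω = 2π·125 = 785.4 rad/s.
Step 2 — Transfer function: H(jω) = jωL/(R + jωL).
Step 3 — Numerator jωL = j·3.927; denominator R + jωL = 69 + j3.927.
Step 4 — H = 0.003229 + j0.05673.
Step 5 — Magnitude: |H| = 0.05682 (-24.9 dB); phase: φ = 86.7°.

|H| = 0.05682 (-24.9 dB), φ = 86.7°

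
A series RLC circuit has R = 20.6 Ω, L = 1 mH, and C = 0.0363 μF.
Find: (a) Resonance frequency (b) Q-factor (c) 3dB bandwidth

Step 1 — Resonance: ω₀ = 1/√(LC) = 1/√(0.001·3.63e-08) = 1.66e+05 rad/s.
Step 2 — f₀ = ω₀/(2π) = 2.642e+04 Hz.
Step 3 — Series Q: Q = ω₀L/R = 1.66e+05·0.001/20.6 = 8.057.
Step 4 — Bandwidth: Δω = ω₀/Q = 2.06e+04 rad/s; BW = Δω/(2π) = 3279 Hz.

(a) f₀ = 2.642e+04 Hz  (b) Q = 8.057  (c) BW = 3279 Hz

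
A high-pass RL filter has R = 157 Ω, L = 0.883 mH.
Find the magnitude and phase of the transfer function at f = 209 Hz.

Step 1 — Angular frequency: ω = 2π·209 = 1313 rad/s.
Step 2 — Transfer function: H(jω) = jωL/(R + jωL).
Step 3 — Numerator jωL = j·1.16; denominator R + jωL = 157 + j1.16.
Step 4 — H = 5.454e-05 + j0.007385.
Step 5 — Magnitude: |H| = 0.007385 (-42.6 dB); phase: φ = 89.6°.

|H| = 0.007385 (-42.6 dB), φ = 89.6°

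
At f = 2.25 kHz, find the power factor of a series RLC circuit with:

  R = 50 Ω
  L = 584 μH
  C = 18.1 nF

Step 1 — Angular frequency: ω = 2π·f = 2π·2250 = 1.414e+04 rad/s.
Step 2 — Component impedances:
  R: Z = R = 50 Ω
  L: Z = jωL = j·1.414e+04·0.000584 = 0 + j8.256 Ω
  C: Z = 1/(jωC) = -j/(ω·C) = 0 - j3908 Ω
Step 3 — Series combination: Z_total = R + L + C = 50 - j3900 Ω = 3900∠-89.3° Ω.
Step 4 — Power factor: PF = cos(φ) = Re(Z)/|Z| = 50/3900 = 0.01282.
Step 5 — Type: Im(Z) = -3900 ⇒ leading (phase φ = -89.3°).

PF = 0.01282 (leading, φ = -89.3°)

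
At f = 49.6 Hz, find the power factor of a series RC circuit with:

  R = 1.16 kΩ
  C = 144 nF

Step 1 — Angular frequency: ω = 2π·f = 2π·49.6 = 311.6 rad/s.
Step 2 — Component impedances:
  R: Z = R = 1160 Ω
  C: Z = 1/(jωC) = -j/(ω·C) = 0 - j2.228e+04 Ω
Step 3 — Series combination: Z_total = R + C = 1160 - j2.228e+04 Ω = 2.231e+04∠-87.0° Ω.
Step 4 — Power factor: PF = cos(φ) = Re(Z)/|Z| = 1160/2.231e+04 = 0.05199.
Step 5 — Type: Im(Z) = -2.228e+04 ⇒ leading (phase φ = -87.0°).

PF = 0.05199 (leading, φ = -87.0°)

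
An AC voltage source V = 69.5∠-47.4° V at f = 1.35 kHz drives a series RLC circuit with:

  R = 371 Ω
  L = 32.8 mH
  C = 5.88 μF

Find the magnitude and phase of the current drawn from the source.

Step 1 — Angular frequency: ω = 2π·f = 2π·1350 = 8482 rad/s.
Step 2 — Component impedances:
  R: Z = R = 371 Ω
  L: Z = jωL = j·8482·0.0328 = 0 + j278.2 Ω
  C: Z = 1/(jωC) = -j/(ω·C) = 0 - j20.05 Ω
Step 3 — Series combination: Z_total = R + L + C = 371 + j258.2 Ω = 452∠34.8° Ω.
Step 4 — Source phasor: V = 69.5∠-47.4° V = 47.04 - j51.16 V.
Step 5 — Ohm's law: I = V / Z_total = (47.04 - j51.16) / (371 + j258.2) = 0.02078 - j0.1524 A.
Step 6 — Convert to polar: |I| = 0.1538 A, ∠I = -82.2°.

I = 0.1538∠-82.2° A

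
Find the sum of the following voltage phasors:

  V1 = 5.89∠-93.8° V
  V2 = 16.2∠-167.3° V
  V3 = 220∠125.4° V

Step 1 — Convert each phasor to rectangular form:
  V1 = 5.89·(cos(-93.8°) + j·sin(-93.8°)) = -0.3904 - j5.877 V
  V2 = 16.2·(cos(-167.3°) + j·sin(-167.3°)) = -15.8 - j3.562 V
  V3 = 220·(cos(125.4°) + j·sin(125.4°)) = -127.4 + j179.3 V
Step 2 — Sum components: V_total = -143.6 + j169.9 V.
Step 3 — Convert to polar: |V_total| = 222.5 V, ∠V_total = 130.2°.

V_total = 222.5∠130.2° V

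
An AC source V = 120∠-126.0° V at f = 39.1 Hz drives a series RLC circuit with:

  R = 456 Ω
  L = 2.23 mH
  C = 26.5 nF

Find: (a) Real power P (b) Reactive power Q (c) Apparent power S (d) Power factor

Step 1 — Angular frequency: ω = 2π·f = 2π·39.1 = 245.7 rad/s.
Step 2 — Component impedances:
  R: Z = R = 456 Ω
  L: Z = jωL = j·245.7·0.00223 = 0 + j0.5478 Ω
  C: Z = 1/(jωC) = -j/(ω·C) = 0 - j1.536e+05 Ω
Step 3 — Series combination: Z_total = R + L + C = 456 - j1.536e+05 Ω = 1.536e+05∠-89.8° Ω.
Step 4 — Source phasor: V = 120∠-126.0° V = -70.53 - j97.08 V.
Step 5 — Current: I = V / Z = 0.0006307 - j0.0004611 A = 0.0007812∠-36.2° A.
Step 6 — Complex power: S = V·I* = 0.0002783 - j0.09375 VA.
Step 7 — Real power: P = Re(S) = 0.0002783 W.
Step 8 — Reactive power: Q = Im(S) = -0.09375 VAR.
Step 9 — Apparent power: |S| = 0.09375 VA.
Step 10 — Power factor: PF = P/|S| = 0.002969 (leading).

(a) P = 0.0002783 W  (b) Q = -0.09375 VAR  (c) S = 0.09375 VA  (d) PF = 0.002969 (leading)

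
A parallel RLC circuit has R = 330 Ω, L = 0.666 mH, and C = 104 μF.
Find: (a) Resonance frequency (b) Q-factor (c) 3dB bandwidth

Step 1 — Resonance: ω₀ = 1/√(LC) = 1/√(0.000666·0.000104) = 3800 rad/s.
Step 2 — f₀ = ω₀/(2π) = 604.7 Hz.
Step 3 — Parallel Q: Q = R/(ω₀L) = 330/(3800·0.000666) = 130.4.
Step 4 — Bandwidth: Δω = ω₀/Q = 29.14 rad/s; BW = Δω/(2π) = 4.637 Hz.

(a) f₀ = 604.7 Hz  (b) Q = 130.4  (c) BW = 4.637 Hz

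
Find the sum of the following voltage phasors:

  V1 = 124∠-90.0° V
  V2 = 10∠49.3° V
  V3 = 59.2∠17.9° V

Step 1 — Convert each phasor to rectangular form:
  V1 = 124·(cos(-90.0°) + j·sin(-90.0°)) = 0 - j124 V
  V2 = 10·(cos(49.3°) + j·sin(49.3°)) = 6.521 + j7.581 V
  V3 = 59.2·(cos(17.9°) + j·sin(17.9°)) = 56.33 + j18.2 V
Step 2 — Sum components: V_total = 62.86 - j98.22 V.
Step 3 — Convert to polar: |V_total| = 116.6 V, ∠V_total = -57.4°.

V_total = 116.6∠-57.4° V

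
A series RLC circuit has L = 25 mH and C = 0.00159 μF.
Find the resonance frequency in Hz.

Step 1 — Resonance condition Im(Z)=0 gives ω₀ = 1/√(LC).
Step 2 — ω₀ = 1/√(0.025·1.59e-09) = 1.586e+05 rad/s.
Step 3 — f₀ = ω₀/(2π) = 2.524e+04 Hz.

f₀ = 2.524e+04 Hz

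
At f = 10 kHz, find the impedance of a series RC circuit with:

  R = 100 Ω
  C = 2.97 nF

Step 1 — Angular frequency: ω = 2π·f = 2π·1e+04 = 6.283e+04 rad/s.
Step 2 — Component impedances:
  R: Z = R = 100 Ω
  C: Z = 1/(jωC) = -j/(ω·C) = 0 - j5359 Ω
Step 3 — Series combination: Z_total = R + C = 100 - j5359 Ω = 5360∠-88.9° Ω.

Z = 100 - j5359 Ω = 5360∠-88.9° Ω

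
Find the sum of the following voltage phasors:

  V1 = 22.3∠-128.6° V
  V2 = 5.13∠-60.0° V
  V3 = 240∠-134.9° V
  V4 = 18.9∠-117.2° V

Step 1 — Convert each phasor to rectangular form:
  V1 = 22.3·(cos(-128.6°) + j·sin(-128.6°)) = -13.91 - j17.43 V
  V2 = 5.13·(cos(-60.0°) + j·sin(-60.0°)) = 2.565 - j4.443 V
  V3 = 240·(cos(-134.9°) + j·sin(-134.9°)) = -169.4 - j170 V
  V4 = 18.9·(cos(-117.2°) + j·sin(-117.2°)) = -8.639 - j16.81 V
Step 2 — Sum components: V_total = -189.4 - j208.7 V.
Step 3 — Convert to polar: |V_total| = 281.8 V, ∠V_total = -132.2°.

V_total = 281.8∠-132.2° V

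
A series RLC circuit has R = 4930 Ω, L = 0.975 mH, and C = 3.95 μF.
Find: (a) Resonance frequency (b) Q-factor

Step 1 — Resonance condition Im(Z)=0 gives ω₀ = 1/√(LC).
Step 2 — ω₀ = 1/√(0.000975·3.95e-06) = 1.611e+04 rad/s.
Step 3 — f₀ = ω₀/(2π) = 2565 Hz.
Step 4 — Series Q: Q = ω₀L/R = 1.611e+04·0.000975/4930 = 0.003187.

(a) f₀ = 2565 Hz  (b) Q = 0.003187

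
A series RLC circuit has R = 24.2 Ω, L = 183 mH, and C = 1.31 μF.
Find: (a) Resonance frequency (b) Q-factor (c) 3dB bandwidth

Step 1 — Resonance: ω₀ = 1/√(LC) = 1/√(0.183·1.31e-06) = 2042 rad/s.
Step 2 — f₀ = ω₀/(2π) = 325.1 Hz.
Step 3 — Series Q: Q = ω₀L/R = 2042·0.183/24.2 = 15.44.
Step 4 — Bandwidth: Δω = ω₀/Q = 132.2 rad/s; BW = Δω/(2π) = 21.05 Hz.

(a) f₀ = 325.1 Hz  (b) Q = 15.44  (c) BW = 21.05 Hz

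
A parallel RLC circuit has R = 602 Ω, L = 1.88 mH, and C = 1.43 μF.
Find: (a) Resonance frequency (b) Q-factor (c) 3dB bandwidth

Step 1 — Resonance: ω₀ = 1/√(LC) = 1/√(0.00188·1.43e-06) = 1.929e+04 rad/s.
Step 2 — f₀ = ω₀/(2π) = 3070 Hz.
Step 3 — Parallel Q: Q = R/(ω₀L) = 602/(1.929e+04·0.00188) = 16.6.
Step 4 — Bandwidth: Δω = ω₀/Q = 1162 rad/s; BW = Δω/(2π) = 184.9 Hz.

(a) f₀ = 3070 Hz  (b) Q = 16.6  (c) BW = 184.9 Hz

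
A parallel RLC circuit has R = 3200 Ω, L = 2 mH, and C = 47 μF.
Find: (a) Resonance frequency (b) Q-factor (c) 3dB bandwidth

Step 1 — Resonance: ω₀ = 1/√(LC) = 1/√(0.002·4.7e-05) = 3262 rad/s.
Step 2 — f₀ = ω₀/(2π) = 519.1 Hz.
Step 3 — Parallel Q: Q = R/(ω₀L) = 3200/(3262·0.002) = 490.6.
Step 4 — Bandwidth: Δω = ω₀/Q = 6.649 rad/s; BW = Δω/(2π) = 1.058 Hz.

(a) f₀ = 519.1 Hz  (b) Q = 490.6  (c) BW = 1.058 Hz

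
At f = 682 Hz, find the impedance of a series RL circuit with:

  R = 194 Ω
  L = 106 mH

Step 1 — Angular frequency: ω = 2π·f = 2π·682 = 4285 rad/s.
Step 2 — Component impedances:
  R: Z = R = 194 Ω
  L: Z = jωL = j·4285·0.106 = 0 + j454.2 Ω
Step 3 — Series combination: Z_total = R + L = 194 + j454.2 Ω = 493.9∠66.9° Ω.

Z = 194 + j454.2 Ω = 493.9∠66.9° Ω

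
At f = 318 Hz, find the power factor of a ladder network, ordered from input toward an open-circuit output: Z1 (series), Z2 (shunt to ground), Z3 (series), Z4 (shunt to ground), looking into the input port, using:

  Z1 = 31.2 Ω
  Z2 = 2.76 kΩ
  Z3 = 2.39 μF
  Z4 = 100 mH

Step 1 — Angular frequency: ω = 2π·f = 2π·318 = 1998 rad/s.
Step 2 — Component impedances:
  Z1: Z = R = 31.2 Ω
  Z2: Z = R = 2760 Ω
  Z3: Z = 1/(jωC) = -j/(ω·C) = 0 - j209.4 Ω
  Z4: Z = jωL = j·1998·0.1 = 0 + j199.8 Ω
Step 3 — Ladder network (open output): work backward from the far end, alternating series and parallel combinations. Z_in = 31.23 - j9.603 Ω = 32.68∠-17.1° Ω.
Step 4 — Power factor: PF = cos(φ) = Re(Z)/|Z| = 31.233/32.676 = 0.9558.
Step 5 — Type: Im(Z) = -9.603 ⇒ leading (phase φ = -17.1°).

PF = 0.9558 (leading, φ = -17.1°)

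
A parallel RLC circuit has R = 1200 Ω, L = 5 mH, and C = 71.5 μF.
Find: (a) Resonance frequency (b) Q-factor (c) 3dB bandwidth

Step 1 — Resonance: ω₀ = 1/√(LC) = 1/√(0.005·7.15e-05) = 1672 rad/s.
Step 2 — f₀ = ω₀/(2π) = 266.2 Hz.
Step 3 — Parallel Q: Q = R/(ω₀L) = 1200/(1672·0.005) = 143.5.
Step 4 — Bandwidth: Δω = ω₀/Q = 11.66 rad/s; BW = Δω/(2π) = 1.855 Hz.

(a) f₀ = 266.2 Hz  (b) Q = 143.5  (c) BW = 1.855 Hz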